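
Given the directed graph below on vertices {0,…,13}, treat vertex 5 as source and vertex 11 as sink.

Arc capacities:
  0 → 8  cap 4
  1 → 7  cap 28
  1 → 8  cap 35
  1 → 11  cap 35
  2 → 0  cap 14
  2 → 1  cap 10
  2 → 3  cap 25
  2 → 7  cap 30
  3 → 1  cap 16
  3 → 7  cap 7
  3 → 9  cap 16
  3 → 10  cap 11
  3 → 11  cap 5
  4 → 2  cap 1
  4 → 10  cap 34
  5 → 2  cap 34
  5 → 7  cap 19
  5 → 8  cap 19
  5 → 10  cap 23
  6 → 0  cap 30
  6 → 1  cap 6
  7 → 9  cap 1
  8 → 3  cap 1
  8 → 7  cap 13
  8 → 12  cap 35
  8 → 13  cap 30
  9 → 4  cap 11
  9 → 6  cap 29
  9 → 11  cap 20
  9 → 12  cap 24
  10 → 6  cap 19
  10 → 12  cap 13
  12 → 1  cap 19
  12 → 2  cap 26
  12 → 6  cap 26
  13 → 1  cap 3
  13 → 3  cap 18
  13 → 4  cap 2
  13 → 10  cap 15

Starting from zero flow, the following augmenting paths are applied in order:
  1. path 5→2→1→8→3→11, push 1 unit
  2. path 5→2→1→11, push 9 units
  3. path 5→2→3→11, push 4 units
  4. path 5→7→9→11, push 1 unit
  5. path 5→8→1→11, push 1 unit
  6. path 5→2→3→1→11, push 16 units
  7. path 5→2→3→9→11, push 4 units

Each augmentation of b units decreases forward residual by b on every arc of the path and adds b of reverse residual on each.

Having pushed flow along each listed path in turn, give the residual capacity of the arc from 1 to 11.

after path 1 (5→2→1→8→3→11, push 1): res(1,11)=35
after path 2 (5→2→1→11, push 9): res(1,11)=26
after path 3 (5→2→3→11, push 4): res(1,11)=26
after path 4 (5→7→9→11, push 1): res(1,11)=26
after path 5 (5→8→1→11, push 1): res(1,11)=25
after path 6 (5→2→3→1→11, push 16): res(1,11)=9
after path 7 (5→2→3→9→11, push 4): res(1,11)=9

Residual capacity of (1,11): 9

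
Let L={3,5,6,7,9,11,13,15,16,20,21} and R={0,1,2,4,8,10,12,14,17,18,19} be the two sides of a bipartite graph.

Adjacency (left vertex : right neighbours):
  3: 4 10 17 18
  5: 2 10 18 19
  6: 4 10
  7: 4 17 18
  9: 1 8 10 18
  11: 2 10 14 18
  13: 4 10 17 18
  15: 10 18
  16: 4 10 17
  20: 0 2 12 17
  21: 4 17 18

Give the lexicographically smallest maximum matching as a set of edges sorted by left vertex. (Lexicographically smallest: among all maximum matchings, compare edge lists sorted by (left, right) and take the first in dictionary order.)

Lex-smallest maximum matching: {(3,4), (5,2), (6,10), (7,17), (9,1), (11,14), (13,18), (20,0)}

|M| = 8 (so the lex-smallest maximum matching has 8 edges)
process left vertices in ascending order; for each, take the smallest-labelled available neighbour that still permits 8 edges overall, or leave it unmatched if none does
lex-smallest matching: {3-4, 5-2, 6-10, 7-17, 9-1, 11-14, 13-18, 20-0}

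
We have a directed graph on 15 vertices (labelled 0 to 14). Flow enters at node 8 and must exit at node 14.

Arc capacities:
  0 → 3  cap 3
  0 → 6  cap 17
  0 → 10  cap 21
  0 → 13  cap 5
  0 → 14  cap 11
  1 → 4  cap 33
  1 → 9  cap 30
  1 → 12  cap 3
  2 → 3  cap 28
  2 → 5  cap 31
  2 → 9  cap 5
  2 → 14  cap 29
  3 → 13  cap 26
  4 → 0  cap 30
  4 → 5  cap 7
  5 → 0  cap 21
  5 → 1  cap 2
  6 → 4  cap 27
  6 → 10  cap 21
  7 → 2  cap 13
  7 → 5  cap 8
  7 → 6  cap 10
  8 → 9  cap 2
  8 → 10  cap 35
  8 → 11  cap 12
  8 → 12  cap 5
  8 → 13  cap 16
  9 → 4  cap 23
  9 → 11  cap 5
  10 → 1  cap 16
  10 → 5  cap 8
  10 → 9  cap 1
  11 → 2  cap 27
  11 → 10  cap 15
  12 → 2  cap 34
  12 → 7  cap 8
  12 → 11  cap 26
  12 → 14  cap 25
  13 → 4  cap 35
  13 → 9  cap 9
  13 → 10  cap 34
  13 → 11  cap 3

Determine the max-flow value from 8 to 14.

Maximum flow value: 39

augment #1: 8→12→14 bottleneck 5, total now 5
augment #2: 8→11→2→14 bottleneck 12, total now 17
augment #3: 8→9→4→0→14 bottleneck 2, total now 19
augment #4: 8→10→1→12→14 bottleneck 3, total now 22
augment #5: 8→10→5→0→14 bottleneck 8, total now 30
augment #6: 8→13→4→0→14 bottleneck 1, total now 31
augment #7: 8→13→11→2→14 bottleneck 3, total now 34
augment #8: 8→10→9→11→2→14 bottleneck 1, total now 35
augment #9: 8→13→9→11→2→14 bottleneck 4, total now 39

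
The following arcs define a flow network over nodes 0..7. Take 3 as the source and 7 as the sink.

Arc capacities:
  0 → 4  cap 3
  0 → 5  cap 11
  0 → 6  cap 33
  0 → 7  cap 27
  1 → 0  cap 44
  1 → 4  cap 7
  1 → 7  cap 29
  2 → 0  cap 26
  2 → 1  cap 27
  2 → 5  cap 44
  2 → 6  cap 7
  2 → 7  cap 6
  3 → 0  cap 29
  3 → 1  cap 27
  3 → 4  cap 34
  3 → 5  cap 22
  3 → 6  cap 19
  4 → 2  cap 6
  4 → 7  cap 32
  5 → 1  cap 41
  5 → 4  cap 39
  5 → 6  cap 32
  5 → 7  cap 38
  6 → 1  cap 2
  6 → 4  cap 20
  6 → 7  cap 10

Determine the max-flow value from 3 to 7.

Maximum flow value: 128

augment #1: 3→0→7 bottleneck 27, total now 27
augment #2: 3→1→7 bottleneck 27, total now 54
augment #3: 3→4→7 bottleneck 32, total now 86
augment #4: 3→5→7 bottleneck 22, total now 108
augment #5: 3→6→7 bottleneck 10, total now 118
augment #6: 3→0→5→7 bottleneck 2, total now 120
augment #7: 3→4→2→7 bottleneck 2, total now 122
augment #8: 3→6→1→7 bottleneck 2, total now 124
augment #9: 3→6→4→2→7 bottleneck 4, total now 128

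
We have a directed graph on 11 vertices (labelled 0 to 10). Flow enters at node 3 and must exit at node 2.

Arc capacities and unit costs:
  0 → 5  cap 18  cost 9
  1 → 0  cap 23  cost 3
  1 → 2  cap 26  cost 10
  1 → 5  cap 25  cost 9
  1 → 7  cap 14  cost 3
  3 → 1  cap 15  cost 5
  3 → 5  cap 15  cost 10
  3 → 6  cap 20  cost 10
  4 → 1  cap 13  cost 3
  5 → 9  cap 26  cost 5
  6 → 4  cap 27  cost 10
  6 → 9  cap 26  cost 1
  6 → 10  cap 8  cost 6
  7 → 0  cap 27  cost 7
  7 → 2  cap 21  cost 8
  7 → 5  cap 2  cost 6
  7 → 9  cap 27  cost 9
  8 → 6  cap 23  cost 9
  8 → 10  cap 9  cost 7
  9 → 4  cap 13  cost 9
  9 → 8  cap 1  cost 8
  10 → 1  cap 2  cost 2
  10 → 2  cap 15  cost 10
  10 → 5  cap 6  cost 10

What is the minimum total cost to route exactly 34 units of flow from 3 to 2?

Minimum cost for 34 units: 796

shortest-cost path #1: 3→1→2 push 15 @ unit cost 15 (adds 225)
shortest-cost path #2: 3→6→10→2 push 8 @ unit cost 26 (adds 208)
shortest-cost path #3: 3→6→4→1→2 push 11 @ unit cost 33 (adds 363)
total cost = 796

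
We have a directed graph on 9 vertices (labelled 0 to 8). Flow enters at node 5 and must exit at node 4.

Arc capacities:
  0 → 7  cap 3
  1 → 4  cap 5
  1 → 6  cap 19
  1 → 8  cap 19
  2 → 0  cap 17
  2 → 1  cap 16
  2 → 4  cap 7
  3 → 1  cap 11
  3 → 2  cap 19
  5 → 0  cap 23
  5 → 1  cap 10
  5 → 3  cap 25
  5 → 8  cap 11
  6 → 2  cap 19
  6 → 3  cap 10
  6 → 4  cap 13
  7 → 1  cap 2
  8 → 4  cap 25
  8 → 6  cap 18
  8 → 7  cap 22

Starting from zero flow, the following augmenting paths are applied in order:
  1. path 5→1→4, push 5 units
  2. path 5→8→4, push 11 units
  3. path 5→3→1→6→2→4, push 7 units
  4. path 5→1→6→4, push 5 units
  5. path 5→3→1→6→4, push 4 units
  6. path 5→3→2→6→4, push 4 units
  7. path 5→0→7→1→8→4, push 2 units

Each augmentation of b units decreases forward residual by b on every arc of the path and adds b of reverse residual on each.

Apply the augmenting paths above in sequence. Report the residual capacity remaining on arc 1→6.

Residual capacity of (1,6): 3

after path 1 (5→1→4, push 5): res(1,6)=19
after path 2 (5→8→4, push 11): res(1,6)=19
after path 3 (5→3→1→6→2→4, push 7): res(1,6)=12
after path 4 (5→1→6→4, push 5): res(1,6)=7
after path 5 (5→3→1→6→4, push 4): res(1,6)=3
after path 6 (5→3→2→6→4, push 4): res(1,6)=3
after path 7 (5→0→7→1→8→4, push 2): res(1,6)=3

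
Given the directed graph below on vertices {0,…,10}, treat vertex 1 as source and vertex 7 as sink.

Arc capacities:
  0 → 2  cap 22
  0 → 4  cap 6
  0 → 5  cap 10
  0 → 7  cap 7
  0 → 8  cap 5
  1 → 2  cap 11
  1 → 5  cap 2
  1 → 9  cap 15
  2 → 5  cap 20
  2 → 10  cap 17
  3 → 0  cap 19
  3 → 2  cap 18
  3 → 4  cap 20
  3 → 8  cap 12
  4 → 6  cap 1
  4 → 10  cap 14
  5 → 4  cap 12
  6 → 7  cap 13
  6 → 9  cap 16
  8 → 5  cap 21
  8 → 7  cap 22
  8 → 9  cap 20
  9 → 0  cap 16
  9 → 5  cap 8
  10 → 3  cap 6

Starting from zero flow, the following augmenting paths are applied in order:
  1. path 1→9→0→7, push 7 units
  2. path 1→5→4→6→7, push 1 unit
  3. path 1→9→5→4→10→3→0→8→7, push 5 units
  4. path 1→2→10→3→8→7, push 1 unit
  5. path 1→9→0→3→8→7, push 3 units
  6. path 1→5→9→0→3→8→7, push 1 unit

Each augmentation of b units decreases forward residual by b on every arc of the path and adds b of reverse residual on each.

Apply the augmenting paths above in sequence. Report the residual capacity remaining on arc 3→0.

after path 1 (1→9→0→7, push 7): res(3,0)=19
after path 2 (1→5→4→6→7, push 1): res(3,0)=19
after path 3 (1→9→5→4→10→3→0→8→7, push 5): res(3,0)=14
after path 4 (1→2→10→3→8→7, push 1): res(3,0)=14
after path 5 (1→9→0→3→8→7, push 3): res(3,0)=17
after path 6 (1→5→9→0→3→8→7, push 1): res(3,0)=18

Residual capacity of (3,0): 18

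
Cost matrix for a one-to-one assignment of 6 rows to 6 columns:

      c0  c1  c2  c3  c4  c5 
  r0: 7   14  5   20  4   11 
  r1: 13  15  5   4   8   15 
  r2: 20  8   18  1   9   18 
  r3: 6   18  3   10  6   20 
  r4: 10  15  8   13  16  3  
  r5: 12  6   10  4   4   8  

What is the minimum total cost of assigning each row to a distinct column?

optimal assignment: row0→col4 (cost 4), row1→col2 (cost 5), row2→col3 (cost 1), row3→col0 (cost 6), row4→col5 (cost 3), row5→col1 (cost 6)
total = 4 + 5 + 1 + 6 + 3 + 6 = 25

Minimum assignment cost: 25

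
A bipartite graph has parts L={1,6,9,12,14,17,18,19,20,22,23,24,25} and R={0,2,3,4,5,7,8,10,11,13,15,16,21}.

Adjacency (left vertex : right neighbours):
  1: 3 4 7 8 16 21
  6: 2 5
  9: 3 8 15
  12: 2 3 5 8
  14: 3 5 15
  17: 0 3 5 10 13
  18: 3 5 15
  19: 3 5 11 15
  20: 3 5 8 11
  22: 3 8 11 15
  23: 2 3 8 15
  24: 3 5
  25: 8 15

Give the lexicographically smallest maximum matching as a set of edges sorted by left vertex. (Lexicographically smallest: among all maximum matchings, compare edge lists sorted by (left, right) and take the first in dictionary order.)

Lex-smallest maximum matching: {(1,4), (6,2), (9,3), (12,5), (14,15), (17,0), (19,11), (20,8)}

|M| = 8 (so the lex-smallest maximum matching has 8 edges)
process left vertices in ascending order; for each, take the smallest-labelled available neighbour that still permits 8 edges overall, or leave it unmatched if none does
lex-smallest matching: {1-4, 6-2, 9-3, 12-5, 14-15, 17-0, 19-11, 20-8}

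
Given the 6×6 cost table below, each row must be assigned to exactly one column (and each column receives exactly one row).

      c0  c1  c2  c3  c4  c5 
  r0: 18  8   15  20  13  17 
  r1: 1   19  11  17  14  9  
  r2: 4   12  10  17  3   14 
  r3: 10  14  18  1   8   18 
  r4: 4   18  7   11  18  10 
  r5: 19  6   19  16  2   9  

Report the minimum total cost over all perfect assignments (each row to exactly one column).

optimal assignment: row0→col1 (cost 8), row1→col0 (cost 1), row2→col4 (cost 3), row3→col3 (cost 1), row4→col2 (cost 7), row5→col5 (cost 9)
total = 8 + 1 + 3 + 1 + 7 + 9 = 29

Minimum assignment cost: 29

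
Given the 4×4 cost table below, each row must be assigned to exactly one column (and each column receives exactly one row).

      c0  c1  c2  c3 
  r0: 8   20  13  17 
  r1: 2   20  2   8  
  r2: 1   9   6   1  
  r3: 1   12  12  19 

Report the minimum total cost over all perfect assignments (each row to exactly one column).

optimal assignment: row0→col0 (cost 8), row1→col2 (cost 2), row2→col3 (cost 1), row3→col1 (cost 12)
total = 8 + 2 + 1 + 12 = 23

Minimum assignment cost: 23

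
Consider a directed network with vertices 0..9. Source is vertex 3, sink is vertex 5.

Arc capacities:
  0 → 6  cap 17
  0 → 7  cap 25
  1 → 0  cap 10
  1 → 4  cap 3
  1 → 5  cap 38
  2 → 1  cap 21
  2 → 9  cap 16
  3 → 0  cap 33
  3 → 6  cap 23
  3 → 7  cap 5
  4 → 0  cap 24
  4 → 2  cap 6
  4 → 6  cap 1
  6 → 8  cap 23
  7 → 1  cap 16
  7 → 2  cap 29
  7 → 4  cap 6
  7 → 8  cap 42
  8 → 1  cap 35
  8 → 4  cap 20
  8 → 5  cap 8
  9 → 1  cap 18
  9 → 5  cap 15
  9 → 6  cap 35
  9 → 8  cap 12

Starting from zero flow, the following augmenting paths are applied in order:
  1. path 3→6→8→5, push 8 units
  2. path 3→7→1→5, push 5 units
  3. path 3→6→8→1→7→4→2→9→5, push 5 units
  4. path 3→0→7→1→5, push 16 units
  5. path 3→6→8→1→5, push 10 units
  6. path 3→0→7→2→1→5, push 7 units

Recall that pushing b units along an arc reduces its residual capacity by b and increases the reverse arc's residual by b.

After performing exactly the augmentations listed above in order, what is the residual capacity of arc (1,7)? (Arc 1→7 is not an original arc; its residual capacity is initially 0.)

after path 1 (3→6→8→5, push 8): res(1,7)=0
after path 2 (3→7→1→5, push 5): res(1,7)=5
after path 3 (3→6→8→1→7→4→2→9→5, push 5): res(1,7)=0
after path 4 (3→0→7→1→5, push 16): res(1,7)=16
after path 5 (3→6→8→1→5, push 10): res(1,7)=16
after path 6 (3→0→7→2→1→5, push 7): res(1,7)=16

Residual capacity of (1,7): 16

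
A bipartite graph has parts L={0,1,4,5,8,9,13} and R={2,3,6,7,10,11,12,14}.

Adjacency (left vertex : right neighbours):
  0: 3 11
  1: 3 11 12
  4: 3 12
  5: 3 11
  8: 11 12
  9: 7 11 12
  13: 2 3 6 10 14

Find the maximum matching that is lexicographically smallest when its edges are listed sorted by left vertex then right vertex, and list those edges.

|M| = 5 (so the lex-smallest maximum matching has 5 edges)
process left vertices in ascending order; for each, take the smallest-labelled available neighbour that still permits 5 edges overall, or leave it unmatched if none does
lex-smallest matching: {0-3, 1-11, 4-12, 9-7, 13-2}

Lex-smallest maximum matching: {(0,3), (1,11), (4,12), (9,7), (13,2)}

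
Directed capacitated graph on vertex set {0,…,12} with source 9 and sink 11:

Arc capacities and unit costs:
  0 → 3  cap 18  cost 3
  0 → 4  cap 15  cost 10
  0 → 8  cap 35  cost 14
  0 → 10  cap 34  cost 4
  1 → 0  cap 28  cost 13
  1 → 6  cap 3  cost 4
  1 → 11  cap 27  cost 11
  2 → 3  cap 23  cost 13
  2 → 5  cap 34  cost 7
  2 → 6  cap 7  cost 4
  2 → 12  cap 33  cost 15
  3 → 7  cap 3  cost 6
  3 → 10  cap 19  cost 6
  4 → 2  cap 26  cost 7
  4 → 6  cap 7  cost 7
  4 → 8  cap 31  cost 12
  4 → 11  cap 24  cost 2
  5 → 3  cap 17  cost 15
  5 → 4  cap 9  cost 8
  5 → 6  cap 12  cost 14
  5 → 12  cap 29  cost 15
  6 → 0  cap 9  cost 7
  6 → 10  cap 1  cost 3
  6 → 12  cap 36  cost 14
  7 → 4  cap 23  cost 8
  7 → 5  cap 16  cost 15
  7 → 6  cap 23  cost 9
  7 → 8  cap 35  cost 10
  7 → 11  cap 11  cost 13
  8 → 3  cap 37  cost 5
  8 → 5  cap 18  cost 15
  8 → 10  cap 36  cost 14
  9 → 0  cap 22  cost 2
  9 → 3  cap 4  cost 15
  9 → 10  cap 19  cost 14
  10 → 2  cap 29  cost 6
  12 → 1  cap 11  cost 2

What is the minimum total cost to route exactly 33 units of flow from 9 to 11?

shortest-cost path #1: 9→0→4→11 push 15 @ unit cost 14 (adds 210)
shortest-cost path #2: 9→0→3→7→4→11 push 3 @ unit cost 21 (adds 63)
shortest-cost path #3: 9→0→10→2→5→4→11 push 4 @ unit cost 29 (adds 116)
shortest-cost path #4: 9→10→2→5→4→11 push 2 @ unit cost 37 (adds 74)
shortest-cost path #5: 9→10→2→5→4→7→11 push 3 @ unit cost 40 (adds 120)
shortest-cost path #6: 9→10→2→12→1→11 push 6 @ unit cost 48 (adds 288)
total cost = 871

Minimum cost for 33 units: 871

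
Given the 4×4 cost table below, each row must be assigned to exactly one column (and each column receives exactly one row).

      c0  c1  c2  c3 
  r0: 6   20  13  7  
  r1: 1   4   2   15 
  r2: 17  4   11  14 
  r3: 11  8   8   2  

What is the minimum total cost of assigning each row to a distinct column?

optimal assignment: row0→col0 (cost 6), row1→col2 (cost 2), row2→col1 (cost 4), row3→col3 (cost 2)
total = 6 + 2 + 4 + 2 = 14

Minimum assignment cost: 14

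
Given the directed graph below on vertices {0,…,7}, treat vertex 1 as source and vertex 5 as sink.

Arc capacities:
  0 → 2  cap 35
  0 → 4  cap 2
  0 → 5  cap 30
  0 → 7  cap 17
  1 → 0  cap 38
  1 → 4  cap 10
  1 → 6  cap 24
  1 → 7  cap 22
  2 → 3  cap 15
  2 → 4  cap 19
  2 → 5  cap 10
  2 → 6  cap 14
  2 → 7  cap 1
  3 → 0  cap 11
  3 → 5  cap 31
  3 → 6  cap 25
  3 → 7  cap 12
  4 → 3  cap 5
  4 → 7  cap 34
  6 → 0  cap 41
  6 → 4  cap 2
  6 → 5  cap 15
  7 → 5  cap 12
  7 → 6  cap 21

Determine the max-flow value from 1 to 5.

Maximum flow value: 87

augment #1: 1→0→5 bottleneck 30, total now 30
augment #2: 1→6→5 bottleneck 15, total now 45
augment #3: 1→7→5 bottleneck 12, total now 57
augment #4: 1→0→2→5 bottleneck 8, total now 65
augment #5: 1→4→3→5 bottleneck 5, total now 70
augment #6: 1→6→0→2→5 bottleneck 2, total now 72
augment #7: 1→6→0→2→3→5 bottleneck 7, total now 79
augment #8: 1→7→6→0→2→3→5 bottleneck 8, total now 87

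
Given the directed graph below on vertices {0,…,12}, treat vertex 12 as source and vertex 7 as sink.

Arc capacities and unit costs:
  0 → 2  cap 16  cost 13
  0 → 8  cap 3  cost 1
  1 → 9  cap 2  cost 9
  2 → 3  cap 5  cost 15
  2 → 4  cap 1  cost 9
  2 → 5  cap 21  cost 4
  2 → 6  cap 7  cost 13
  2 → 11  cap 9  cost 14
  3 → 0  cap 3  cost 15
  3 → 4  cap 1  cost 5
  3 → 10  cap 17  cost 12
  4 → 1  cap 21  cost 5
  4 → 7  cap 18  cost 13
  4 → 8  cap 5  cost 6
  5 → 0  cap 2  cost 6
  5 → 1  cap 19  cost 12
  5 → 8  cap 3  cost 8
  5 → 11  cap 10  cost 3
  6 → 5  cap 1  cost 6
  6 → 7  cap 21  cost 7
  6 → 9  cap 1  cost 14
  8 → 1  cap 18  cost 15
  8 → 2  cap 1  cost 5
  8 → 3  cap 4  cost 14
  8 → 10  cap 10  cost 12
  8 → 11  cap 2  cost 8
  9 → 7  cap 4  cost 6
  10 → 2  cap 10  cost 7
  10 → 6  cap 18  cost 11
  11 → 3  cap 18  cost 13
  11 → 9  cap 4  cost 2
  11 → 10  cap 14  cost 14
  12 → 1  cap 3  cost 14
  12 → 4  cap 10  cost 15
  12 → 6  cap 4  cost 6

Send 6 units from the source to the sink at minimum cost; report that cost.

shortest-cost path #1: 12→6→7 push 4 @ unit cost 13 (adds 52)
shortest-cost path #2: 12→4→7 push 2 @ unit cost 28 (adds 56)
total cost = 108

Minimum cost for 6 units: 108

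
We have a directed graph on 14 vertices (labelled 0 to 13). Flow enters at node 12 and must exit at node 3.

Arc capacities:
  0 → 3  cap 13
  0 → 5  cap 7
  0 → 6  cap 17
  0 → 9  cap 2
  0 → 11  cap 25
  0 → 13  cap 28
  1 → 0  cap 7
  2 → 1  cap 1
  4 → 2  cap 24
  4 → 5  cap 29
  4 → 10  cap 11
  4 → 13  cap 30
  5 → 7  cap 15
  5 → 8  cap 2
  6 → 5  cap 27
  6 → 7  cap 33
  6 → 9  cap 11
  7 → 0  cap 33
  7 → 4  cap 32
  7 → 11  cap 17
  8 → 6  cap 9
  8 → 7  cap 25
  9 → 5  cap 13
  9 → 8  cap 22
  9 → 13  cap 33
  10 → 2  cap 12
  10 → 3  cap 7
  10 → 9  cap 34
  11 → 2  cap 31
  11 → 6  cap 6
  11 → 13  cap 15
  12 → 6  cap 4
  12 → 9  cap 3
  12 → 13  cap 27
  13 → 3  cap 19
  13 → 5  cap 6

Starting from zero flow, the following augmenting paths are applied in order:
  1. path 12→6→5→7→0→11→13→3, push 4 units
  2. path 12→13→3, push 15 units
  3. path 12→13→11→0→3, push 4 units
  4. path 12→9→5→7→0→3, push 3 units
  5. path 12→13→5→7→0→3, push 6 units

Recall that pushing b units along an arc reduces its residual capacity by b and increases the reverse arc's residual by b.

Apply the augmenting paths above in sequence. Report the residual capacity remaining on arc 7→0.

after path 1 (12→6→5→7→0→11→13→3, push 4): res(7,0)=29
after path 2 (12→13→3, push 15): res(7,0)=29
after path 3 (12→13→11→0→3, push 4): res(7,0)=29
after path 4 (12→9→5→7→0→3, push 3): res(7,0)=26
after path 5 (12→13→5→7→0→3, push 6): res(7,0)=20

Residual capacity of (7,0): 20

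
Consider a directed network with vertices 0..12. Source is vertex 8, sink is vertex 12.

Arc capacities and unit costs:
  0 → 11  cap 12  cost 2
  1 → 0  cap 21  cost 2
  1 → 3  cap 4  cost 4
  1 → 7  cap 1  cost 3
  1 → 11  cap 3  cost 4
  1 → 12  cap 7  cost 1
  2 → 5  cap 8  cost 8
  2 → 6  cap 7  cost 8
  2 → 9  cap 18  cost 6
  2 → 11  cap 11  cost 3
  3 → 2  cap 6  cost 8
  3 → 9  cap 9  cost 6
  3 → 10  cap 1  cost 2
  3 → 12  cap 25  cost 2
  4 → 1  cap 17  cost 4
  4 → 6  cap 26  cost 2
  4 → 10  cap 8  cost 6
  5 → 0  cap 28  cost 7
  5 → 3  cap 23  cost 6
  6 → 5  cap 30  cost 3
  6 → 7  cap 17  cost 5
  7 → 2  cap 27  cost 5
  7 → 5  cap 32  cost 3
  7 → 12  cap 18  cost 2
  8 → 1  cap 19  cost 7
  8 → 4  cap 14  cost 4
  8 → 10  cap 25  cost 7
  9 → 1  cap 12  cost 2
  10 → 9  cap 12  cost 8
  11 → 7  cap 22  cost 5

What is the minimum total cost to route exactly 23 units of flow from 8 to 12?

Minimum cost for 23 units: 263

shortest-cost path #1: 8→1→12 push 7 @ unit cost 8 (adds 56)
shortest-cost path #2: 8→1→7→12 push 1 @ unit cost 12 (adds 12)
shortest-cost path #3: 8→1→3→12 push 4 @ unit cost 13 (adds 52)
shortest-cost path #4: 8→4→6→7→12 push 11 @ unit cost 13 (adds 143)
total cost = 263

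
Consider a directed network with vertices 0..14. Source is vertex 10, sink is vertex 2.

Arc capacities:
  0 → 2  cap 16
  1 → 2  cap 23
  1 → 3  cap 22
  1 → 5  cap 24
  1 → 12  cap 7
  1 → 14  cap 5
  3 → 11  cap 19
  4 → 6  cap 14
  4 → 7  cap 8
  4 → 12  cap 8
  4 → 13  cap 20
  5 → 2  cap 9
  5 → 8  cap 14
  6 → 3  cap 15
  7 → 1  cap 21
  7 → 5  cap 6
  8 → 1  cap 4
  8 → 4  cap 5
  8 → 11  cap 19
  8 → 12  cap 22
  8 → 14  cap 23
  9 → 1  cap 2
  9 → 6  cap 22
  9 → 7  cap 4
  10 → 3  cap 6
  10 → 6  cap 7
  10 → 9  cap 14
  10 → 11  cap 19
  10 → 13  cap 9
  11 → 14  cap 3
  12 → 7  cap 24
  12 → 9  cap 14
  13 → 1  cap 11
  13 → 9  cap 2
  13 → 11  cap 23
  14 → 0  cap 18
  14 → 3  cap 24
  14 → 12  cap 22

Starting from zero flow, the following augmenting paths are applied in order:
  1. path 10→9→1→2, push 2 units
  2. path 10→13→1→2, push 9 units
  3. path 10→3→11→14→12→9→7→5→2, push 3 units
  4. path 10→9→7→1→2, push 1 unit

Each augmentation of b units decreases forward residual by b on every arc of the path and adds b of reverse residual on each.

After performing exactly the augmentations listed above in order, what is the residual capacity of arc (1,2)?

after path 1 (10→9→1→2, push 2): res(1,2)=21
after path 2 (10→13→1→2, push 9): res(1,2)=12
after path 3 (10→3→11→14→12→9→7→5→2, push 3): res(1,2)=12
after path 4 (10→9→7→1→2, push 1): res(1,2)=11

Residual capacity of (1,2): 11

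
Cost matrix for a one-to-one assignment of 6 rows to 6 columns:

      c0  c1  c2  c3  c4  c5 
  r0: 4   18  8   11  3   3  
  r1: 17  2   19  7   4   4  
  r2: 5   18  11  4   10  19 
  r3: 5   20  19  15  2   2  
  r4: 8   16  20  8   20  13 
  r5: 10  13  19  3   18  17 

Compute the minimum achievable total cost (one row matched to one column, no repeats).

Minimum assignment cost: 29

one of 2 optimal assignments: row0→col4 (cost 3), row1→col1 (cost 2), row2→col2 (cost 11), row3→col5 (cost 2), row4→col0 (cost 8), row5→col3 (cost 3)
total = 3 + 2 + 11 + 2 + 8 + 3 = 29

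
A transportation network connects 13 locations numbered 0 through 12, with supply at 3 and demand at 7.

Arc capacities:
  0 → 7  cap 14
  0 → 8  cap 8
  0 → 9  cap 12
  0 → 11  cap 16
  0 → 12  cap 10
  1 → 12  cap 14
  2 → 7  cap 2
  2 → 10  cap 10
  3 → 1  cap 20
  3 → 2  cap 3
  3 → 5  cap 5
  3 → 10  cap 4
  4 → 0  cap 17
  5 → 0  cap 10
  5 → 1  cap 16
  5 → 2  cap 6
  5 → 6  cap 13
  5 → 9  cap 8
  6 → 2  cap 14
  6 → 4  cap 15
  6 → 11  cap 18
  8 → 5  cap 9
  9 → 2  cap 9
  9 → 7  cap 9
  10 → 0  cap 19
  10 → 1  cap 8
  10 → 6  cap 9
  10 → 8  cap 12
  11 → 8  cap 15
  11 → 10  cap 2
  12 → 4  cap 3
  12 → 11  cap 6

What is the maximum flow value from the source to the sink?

Maximum flow value: 21

augment #1: 3→2→7 bottleneck 2, total now 2
augment #2: 3→5→0→7 bottleneck 5, total now 7
augment #3: 3→10→0→7 bottleneck 4, total now 11
augment #4: 3→2→10→0→7 bottleneck 1, total now 12
augment #5: 3→1→12→4→0→7 bottleneck 3, total now 15
augment #6: 3→1→12→11→10→0→7 bottleneck 1, total now 16
augment #7: 3→1→12→11→8→5→9→7 bottleneck 5, total now 21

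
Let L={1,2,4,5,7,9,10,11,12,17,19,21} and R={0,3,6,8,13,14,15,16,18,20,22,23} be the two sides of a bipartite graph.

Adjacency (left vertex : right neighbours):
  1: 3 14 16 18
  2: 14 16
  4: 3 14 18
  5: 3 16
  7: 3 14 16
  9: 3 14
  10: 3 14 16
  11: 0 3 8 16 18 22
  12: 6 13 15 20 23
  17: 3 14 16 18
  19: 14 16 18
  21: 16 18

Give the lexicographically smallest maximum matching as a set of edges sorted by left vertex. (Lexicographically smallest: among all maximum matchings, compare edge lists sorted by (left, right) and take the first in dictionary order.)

Lex-smallest maximum matching: {(1,3), (2,14), (4,18), (5,16), (11,0), (12,6)}

|M| = 6 (so the lex-smallest maximum matching has 6 edges)
process left vertices in ascending order; for each, take the smallest-labelled available neighbour that still permits 6 edges overall, or leave it unmatched if none does
lex-smallest matching: {1-3, 2-14, 4-18, 5-16, 11-0, 12-6}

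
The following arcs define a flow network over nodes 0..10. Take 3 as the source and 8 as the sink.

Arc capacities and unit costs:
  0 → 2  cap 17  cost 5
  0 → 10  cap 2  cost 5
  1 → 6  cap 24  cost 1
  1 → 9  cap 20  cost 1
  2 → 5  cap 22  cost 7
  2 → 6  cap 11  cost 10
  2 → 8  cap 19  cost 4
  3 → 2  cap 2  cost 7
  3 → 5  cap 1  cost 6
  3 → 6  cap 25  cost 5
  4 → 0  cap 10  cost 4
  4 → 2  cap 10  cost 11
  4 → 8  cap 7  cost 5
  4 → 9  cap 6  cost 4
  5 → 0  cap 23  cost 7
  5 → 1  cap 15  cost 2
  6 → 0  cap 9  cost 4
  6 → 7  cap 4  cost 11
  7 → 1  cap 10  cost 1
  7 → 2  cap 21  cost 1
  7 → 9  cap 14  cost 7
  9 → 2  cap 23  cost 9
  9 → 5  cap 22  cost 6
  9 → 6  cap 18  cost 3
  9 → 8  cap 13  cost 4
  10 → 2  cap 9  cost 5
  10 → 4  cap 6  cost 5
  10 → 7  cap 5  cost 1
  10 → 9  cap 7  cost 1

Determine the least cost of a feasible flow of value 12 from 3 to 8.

Minimum cost for 12 units: 197

shortest-cost path #1: 3→2→8 push 2 @ unit cost 11 (adds 22)
shortest-cost path #2: 3→5→1→9→8 push 1 @ unit cost 13 (adds 13)
shortest-cost path #3: 3→6→0→2→8 push 9 @ unit cost 18 (adds 162)
total cost = 197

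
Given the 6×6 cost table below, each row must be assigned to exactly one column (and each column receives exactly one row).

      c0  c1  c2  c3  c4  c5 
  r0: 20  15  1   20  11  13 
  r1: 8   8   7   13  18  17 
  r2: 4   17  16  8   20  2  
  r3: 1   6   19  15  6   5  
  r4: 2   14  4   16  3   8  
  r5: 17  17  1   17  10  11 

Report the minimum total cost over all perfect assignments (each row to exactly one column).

Minimum assignment cost: 32

one of 2 optimal assignments: row0→col2 (cost 1), row1→col1 (cost 8), row2→col3 (cost 8), row3→col0 (cost 1), row4→col4 (cost 3), row5→col5 (cost 11)
total = 1 + 8 + 8 + 1 + 3 + 11 = 32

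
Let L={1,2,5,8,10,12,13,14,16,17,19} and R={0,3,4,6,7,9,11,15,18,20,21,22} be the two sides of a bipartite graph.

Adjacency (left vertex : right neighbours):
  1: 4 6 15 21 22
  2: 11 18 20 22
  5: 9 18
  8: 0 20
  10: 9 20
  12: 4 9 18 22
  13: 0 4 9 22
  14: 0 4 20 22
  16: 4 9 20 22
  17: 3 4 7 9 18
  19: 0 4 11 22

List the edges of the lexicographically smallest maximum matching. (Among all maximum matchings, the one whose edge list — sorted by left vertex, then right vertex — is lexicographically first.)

Lex-smallest maximum matching: {(1,6), (2,11), (5,9), (8,0), (10,20), (12,18), (13,4), (14,22), (17,3)}

|M| = 9 (so the lex-smallest maximum matching has 9 edges)
process left vertices in ascending order; for each, take the smallest-labelled available neighbour that still permits 9 edges overall, or leave it unmatched if none does
lex-smallest matching: {1-6, 2-11, 5-9, 8-0, 10-20, 12-18, 13-4, 14-22, 17-3}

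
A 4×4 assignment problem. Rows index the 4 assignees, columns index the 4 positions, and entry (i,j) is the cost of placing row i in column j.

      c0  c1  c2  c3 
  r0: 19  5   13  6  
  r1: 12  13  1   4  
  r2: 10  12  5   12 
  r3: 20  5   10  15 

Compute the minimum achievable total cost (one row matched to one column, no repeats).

optimal assignment: row0→col3 (cost 6), row1→col2 (cost 1), row2→col0 (cost 10), row3→col1 (cost 5)
total = 6 + 1 + 10 + 5 = 22

Minimum assignment cost: 22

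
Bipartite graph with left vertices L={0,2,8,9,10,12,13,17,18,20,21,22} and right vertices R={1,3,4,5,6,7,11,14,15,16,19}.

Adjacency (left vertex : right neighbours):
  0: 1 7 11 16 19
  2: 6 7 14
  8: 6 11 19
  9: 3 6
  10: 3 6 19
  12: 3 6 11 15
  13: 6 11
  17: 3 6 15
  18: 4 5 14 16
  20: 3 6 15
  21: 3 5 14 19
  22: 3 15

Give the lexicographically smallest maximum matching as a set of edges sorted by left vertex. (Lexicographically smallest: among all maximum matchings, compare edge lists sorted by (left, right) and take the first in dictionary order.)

Lex-smallest maximum matching: {(0,1), (2,7), (8,6), (9,3), (10,19), (12,11), (17,15), (18,4), (21,5)}

|M| = 9 (so the lex-smallest maximum matching has 9 edges)
process left vertices in ascending order; for each, take the smallest-labelled available neighbour that still permits 9 edges overall, or leave it unmatched if none does
lex-smallest matching: {0-1, 2-7, 8-6, 9-3, 10-19, 12-11, 17-15, 18-4, 21-5}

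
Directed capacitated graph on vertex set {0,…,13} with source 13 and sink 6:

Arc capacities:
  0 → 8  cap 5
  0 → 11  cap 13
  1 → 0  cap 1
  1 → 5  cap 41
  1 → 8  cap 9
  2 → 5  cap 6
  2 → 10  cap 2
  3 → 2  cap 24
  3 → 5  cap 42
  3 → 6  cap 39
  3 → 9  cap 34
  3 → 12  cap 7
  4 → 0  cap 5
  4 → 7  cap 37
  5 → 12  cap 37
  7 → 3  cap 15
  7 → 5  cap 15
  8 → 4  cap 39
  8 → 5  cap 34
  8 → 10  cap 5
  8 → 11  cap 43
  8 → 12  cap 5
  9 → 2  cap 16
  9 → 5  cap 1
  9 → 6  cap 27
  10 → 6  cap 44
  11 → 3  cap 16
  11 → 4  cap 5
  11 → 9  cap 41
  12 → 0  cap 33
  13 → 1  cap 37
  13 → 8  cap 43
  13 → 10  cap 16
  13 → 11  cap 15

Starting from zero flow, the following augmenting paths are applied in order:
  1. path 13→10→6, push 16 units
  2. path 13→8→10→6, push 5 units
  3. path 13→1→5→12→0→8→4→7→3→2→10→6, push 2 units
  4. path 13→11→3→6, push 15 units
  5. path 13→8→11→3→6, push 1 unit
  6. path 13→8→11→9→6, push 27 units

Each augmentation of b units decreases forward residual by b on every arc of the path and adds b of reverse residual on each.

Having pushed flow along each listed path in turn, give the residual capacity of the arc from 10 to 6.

after path 1 (13→10→6, push 16): res(10,6)=28
after path 2 (13→8→10→6, push 5): res(10,6)=23
after path 3 (13→1→5→12→0→8→4→7→3→2→10→6, push 2): res(10,6)=21
after path 4 (13→11→3→6, push 15): res(10,6)=21
after path 5 (13→8→11→3→6, push 1): res(10,6)=21
after path 6 (13→8→11→9→6, push 27): res(10,6)=21

Residual capacity of (10,6): 21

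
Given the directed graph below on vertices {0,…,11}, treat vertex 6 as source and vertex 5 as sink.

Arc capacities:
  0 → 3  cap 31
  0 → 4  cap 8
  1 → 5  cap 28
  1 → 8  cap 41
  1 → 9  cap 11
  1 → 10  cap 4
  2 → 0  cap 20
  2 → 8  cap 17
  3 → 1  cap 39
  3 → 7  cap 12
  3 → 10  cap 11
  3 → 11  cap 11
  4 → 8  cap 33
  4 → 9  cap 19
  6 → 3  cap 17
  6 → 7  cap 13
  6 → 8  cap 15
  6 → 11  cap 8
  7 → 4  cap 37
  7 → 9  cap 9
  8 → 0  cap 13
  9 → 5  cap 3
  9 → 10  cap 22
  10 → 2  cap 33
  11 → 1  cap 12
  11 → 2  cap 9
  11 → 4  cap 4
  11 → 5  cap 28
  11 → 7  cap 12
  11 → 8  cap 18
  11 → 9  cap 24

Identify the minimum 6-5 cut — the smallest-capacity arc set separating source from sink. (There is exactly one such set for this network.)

Min-cut arcs: {(1,5), (3,11), (6,11), (9,5)} (total capacity 50)

augment #1: 6→11→5 push 8
augment #2: 6→3→1→5 push 17
augment #3: 6→7→9→5 push 3
augment #4: 6→8→0→3→1→5 push 11
augment #5: 6→8→0→3→11→5 push 2
augment #6: 6→7→9→10→2→0→3→11→5 push 6
augment #7: 6→7→4→9→10→2→0→3→11→5 push 3
max flow = 50; residual-reachable set from 6 gives S-side
cut edges (S→T): {(1,5), (3,11), (6,11), (9,5)} total cap 50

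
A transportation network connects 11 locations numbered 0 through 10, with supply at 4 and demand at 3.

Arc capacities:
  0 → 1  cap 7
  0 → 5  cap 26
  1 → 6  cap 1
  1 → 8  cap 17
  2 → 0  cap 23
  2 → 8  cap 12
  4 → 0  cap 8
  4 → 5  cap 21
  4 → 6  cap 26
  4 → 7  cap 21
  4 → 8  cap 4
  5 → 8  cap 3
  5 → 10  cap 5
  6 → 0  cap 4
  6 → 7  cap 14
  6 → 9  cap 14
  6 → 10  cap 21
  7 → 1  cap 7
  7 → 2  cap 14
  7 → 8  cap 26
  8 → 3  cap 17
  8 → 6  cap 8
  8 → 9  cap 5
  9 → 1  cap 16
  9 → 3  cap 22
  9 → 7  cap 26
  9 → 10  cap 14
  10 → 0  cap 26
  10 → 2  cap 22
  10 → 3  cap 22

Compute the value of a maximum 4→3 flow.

Maximum flow value: 58

augment #1: 4→8→3 bottleneck 4, total now 4
augment #2: 4→5→8→3 bottleneck 3, total now 7
augment #3: 4→5→10→3 bottleneck 5, total now 12
augment #4: 4→6→9→3 bottleneck 14, total now 26
augment #5: 4→6→10→3 bottleneck 12, total now 38
augment #6: 4→7→8→3 bottleneck 10, total now 48
augment #7: 4→7→8→9→3 bottleneck 5, total now 53
augment #8: 4→0→1→6→10→3 bottleneck 1, total now 54
augment #9: 4→7→8→6→10→3 bottleneck 4, total now 58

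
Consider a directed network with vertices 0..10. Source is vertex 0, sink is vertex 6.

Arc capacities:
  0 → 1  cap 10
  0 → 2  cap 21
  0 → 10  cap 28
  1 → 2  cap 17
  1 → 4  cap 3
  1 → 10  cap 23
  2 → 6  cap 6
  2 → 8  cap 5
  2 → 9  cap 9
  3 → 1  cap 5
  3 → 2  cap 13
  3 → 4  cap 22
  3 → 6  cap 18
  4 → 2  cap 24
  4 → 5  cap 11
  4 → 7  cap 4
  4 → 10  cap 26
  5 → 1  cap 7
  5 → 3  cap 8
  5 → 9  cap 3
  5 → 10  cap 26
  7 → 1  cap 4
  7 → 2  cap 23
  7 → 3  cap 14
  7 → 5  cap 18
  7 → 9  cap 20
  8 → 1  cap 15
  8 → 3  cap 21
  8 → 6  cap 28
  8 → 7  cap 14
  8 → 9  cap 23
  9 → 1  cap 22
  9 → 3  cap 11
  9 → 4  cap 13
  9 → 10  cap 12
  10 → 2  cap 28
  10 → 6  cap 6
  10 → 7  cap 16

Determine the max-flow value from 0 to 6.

Maximum flow value: 35

augment #1: 0→2→6 bottleneck 6, total now 6
augment #2: 0→10→6 bottleneck 6, total now 12
augment #3: 0→2→8→6 bottleneck 5, total now 17
augment #4: 0→2→9→3→6 bottleneck 9, total now 26
augment #5: 0→10→7→3→6 bottleneck 9, total now 35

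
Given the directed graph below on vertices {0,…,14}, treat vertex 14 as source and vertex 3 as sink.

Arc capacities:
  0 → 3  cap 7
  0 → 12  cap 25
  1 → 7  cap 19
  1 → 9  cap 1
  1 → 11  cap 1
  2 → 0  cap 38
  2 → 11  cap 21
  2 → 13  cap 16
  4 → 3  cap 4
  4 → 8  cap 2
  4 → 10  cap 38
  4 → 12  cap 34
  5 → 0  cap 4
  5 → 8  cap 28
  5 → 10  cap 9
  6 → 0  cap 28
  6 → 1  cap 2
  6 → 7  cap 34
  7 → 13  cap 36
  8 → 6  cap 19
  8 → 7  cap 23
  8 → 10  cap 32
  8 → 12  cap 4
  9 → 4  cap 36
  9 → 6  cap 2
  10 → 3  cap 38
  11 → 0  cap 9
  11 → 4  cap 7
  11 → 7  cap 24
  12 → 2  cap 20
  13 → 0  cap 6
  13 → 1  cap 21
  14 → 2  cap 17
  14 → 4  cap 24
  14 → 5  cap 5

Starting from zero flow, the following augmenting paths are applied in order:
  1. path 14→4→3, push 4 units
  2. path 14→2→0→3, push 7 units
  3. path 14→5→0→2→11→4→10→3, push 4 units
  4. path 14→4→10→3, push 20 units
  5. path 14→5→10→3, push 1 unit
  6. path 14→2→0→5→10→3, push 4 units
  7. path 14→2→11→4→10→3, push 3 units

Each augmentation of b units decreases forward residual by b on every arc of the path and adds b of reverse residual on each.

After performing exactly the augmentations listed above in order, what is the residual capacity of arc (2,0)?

after path 1 (14→4→3, push 4): res(2,0)=38
after path 2 (14→2→0→3, push 7): res(2,0)=31
after path 3 (14→5→0→2→11→4→10→3, push 4): res(2,0)=35
after path 4 (14→4→10→3, push 20): res(2,0)=35
after path 5 (14→5→10→3, push 1): res(2,0)=35
after path 6 (14→2→0→5→10→3, push 4): res(2,0)=31
after path 7 (14→2→11→4→10→3, push 3): res(2,0)=31

Residual capacity of (2,0): 31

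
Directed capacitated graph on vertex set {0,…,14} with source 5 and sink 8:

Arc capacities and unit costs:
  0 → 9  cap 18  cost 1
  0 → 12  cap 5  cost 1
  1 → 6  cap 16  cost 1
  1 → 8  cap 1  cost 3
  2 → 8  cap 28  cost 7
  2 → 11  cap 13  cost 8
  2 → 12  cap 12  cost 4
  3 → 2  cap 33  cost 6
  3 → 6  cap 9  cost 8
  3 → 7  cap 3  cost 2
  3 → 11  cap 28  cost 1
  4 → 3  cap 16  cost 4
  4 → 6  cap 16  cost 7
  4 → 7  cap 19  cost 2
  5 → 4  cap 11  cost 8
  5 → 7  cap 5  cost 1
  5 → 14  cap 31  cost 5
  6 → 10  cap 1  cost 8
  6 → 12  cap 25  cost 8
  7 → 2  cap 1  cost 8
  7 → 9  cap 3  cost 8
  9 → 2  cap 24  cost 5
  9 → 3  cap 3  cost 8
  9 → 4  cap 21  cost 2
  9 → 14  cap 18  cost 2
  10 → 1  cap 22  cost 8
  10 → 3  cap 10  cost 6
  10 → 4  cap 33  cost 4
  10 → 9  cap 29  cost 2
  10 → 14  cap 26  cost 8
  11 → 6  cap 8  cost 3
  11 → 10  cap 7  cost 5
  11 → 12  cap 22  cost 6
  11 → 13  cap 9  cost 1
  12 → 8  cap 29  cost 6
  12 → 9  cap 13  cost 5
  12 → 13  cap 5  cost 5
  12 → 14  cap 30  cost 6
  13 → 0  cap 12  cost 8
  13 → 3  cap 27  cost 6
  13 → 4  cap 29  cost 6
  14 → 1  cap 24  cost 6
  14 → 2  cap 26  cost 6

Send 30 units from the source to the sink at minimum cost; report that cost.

shortest-cost path #1: 5→14→1→8 push 1 @ unit cost 14 (adds 14)
shortest-cost path #2: 5→7→2→8 push 1 @ unit cost 16 (adds 16)
shortest-cost path #3: 5→14→2→8 push 26 @ unit cost 18 (adds 468)
shortest-cost path #4: 5→7→9→2→8 push 1 @ unit cost 21 (adds 21)
shortest-cost path #5: 5→7→9→2→12→8 push 1 @ unit cost 24 (adds 24)
total cost = 543

Minimum cost for 30 units: 543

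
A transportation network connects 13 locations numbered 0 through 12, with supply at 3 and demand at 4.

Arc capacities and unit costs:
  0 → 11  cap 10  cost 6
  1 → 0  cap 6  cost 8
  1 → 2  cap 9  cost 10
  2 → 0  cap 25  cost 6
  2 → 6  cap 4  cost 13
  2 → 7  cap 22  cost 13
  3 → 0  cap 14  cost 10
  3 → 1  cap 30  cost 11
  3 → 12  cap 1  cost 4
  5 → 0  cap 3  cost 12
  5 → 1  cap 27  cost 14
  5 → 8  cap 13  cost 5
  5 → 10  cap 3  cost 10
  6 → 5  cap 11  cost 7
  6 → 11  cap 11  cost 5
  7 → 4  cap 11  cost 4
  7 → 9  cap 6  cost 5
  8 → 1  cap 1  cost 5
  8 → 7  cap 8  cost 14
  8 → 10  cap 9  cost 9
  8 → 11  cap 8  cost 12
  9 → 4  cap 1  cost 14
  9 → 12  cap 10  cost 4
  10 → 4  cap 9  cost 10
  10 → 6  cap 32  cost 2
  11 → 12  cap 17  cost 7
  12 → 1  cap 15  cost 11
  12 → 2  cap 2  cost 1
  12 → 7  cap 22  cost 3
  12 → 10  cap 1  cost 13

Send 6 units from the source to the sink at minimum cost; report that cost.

Minimum cost for 6 units: 161

shortest-cost path #1: 3→12→7→4 push 1 @ unit cost 11 (adds 11)
shortest-cost path #2: 3→0→11→12→7→4 push 5 @ unit cost 30 (adds 150)
total cost = 161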